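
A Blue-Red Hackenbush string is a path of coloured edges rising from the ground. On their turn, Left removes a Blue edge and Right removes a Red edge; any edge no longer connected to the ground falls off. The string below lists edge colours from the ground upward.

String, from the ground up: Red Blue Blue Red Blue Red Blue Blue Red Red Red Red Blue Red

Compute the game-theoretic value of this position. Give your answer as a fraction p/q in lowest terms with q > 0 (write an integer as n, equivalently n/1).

Recurse on prefixes of the 14-edge string Red Blue Blue Red Blue Red Blue Blue Red Red Red Red Blue Red:
g_1 [R]  L=[]  R=[0]  = -1
g_2 [RB]  L=[-1]  R=[0]  = -1/2
g_3 [RBB]  L=[-1,-1/2]  R=[0]  = -1/4
g_4 [RBBR]  L=[-1,-1/2]  R=[-1/4,0]  = -3/8
g_5 [RBBRB]  L=[-1,-1/2,-3/8]  R=[-1/4,0]  = -5/16
g_6 [RBBRBR]  L=[-1,-1/2,-3/8]  R=[-5/16,-1/4,0]  = -11/32
g_7 [RBBRBRB]  L=[-1,-1/2,-3/8,-11/32]  R=[-5/16,-1/4,0]  = -21/64
g_8 [RBBRBRBB]  L=[-1,-1/2,-3/8,-11/32,-21/64]  R=[-5/16,-1/4,0]  = -41/128
g_9 [RBBRBRBBR]  L=[-1,-1/2,-3/8,-11/32,-21/64]  R=[-41/128,-5/16,-1/4,0]  = -83/256
g_10 [RBBRBRBBRR]  L=[-1,-1/2,-3/8,-11/32,-21/64]  R=[-83/256,-41/128,-5/16,-1/4,0]  = -167/512
g_11 [RBBRBRBBRRR]  L=[-1,-1/2,-3/8,-11/32,-21/64]  R=[-167/512,-83/256,-41/128,-5/16,-1/4,0]  = -335/1024
g_12 [RBBRBRBBRRRR]  L=[-1,-1/2,-3/8,-11/32,-21/64]  R=[-335/1024,-167/512,-83/256,-41/128,-5/16,-1/4,0]  = -671/2048
g_13 [RBBRBRBBRRRRB]  L=[-1,-1/2,-3/8,-11/32,-21/64,-671/2048]  R=[-335/1024,-167/512,-83/256,-41/128,-5/16,-1/4,0]  = -1341/4096
g_14 [RBBRBRBBRRRRBR]  L=[-1,-1/2,-3/8,-11/32,-21/64,-671/2048]  R=[-1341/4096,-335/1024,-167/512,-83/256,-41/128,-5/16,-1/4,0]  = -2683/8192

-2683/8192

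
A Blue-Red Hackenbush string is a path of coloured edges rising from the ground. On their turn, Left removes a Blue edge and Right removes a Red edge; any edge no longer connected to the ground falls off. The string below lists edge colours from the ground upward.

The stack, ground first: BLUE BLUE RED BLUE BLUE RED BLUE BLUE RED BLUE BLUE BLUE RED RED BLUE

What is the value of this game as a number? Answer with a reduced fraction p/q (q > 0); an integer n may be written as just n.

15219/8192

val_1 [B]  L=[0]  R=[(no moves)]  gives 1
val_2 [BB]  L=[0 1]  R=[(no moves)]  gives 2
val_3 [BBR]  L=[0 1]  R=[2]  gives 3/2
val_4 [BBRB]  L=[0 1 3/2]  R=[2]  gives 7/4
val_5 [BBRBB]  L=[0 1 3/2 7/4]  R=[2]  gives 15/8
val_6 [BBRBBR]  L=[0 1 3/2 7/4]  R=[15/8 2]  gives 29/16
val_7 [BBRBBRB]  L=[0 1 3/2 7/4 29/16]  R=[15/8 2]  gives 59/32
val_8 [BBRBBRBB]  L=[0 1 3/2 7/4 29/16 59/32]  R=[15/8 2]  gives 119/64
val_9 [BBRBBRBBR]  L=[0 1 3/2 7/4 29/16 59/32]  R=[119/64 15/8 2]  gives 237/128
val_10 [BBRBBRBBRB]  L=[0 1 3/2 7/4 29/16 59/32 237/128]  R=[119/64 15/8 2]  gives 475/256
val_11 [BBRBBRBBRBB]  L=[0 1 3/2 7/4 29/16 59/32 237/128 475/256]  R=[119/64 15/8 2]  gives 951/512
val_12 [BBRBBRBBRBBB]  L=[0 1 3/2 7/4 29/16 59/32 237/128 475/256 951/512]  R=[119/64 15/8 2]  gives 1903/1024
val_13 [BBRBBRBBRBBBR]  L=[0 1 3/2 7/4 29/16 59/32 237/128 475/256 951/512]  R=[1903/1024 119/64 15/8 2]  gives 3805/2048
val_14 [BBRBBRBBRBBBRR]  L=[0 1 3/2 7/4 29/16 59/32 237/128 475/256 951/512]  R=[3805/2048 1903/1024 119/64 15/8 2]  gives 7609/4096
val_15 [BBRBBRBBRBBBRRB]  L=[0 1 3/2 7/4 29/16 59/32 237/128 475/256 951/512 7609/4096]  R=[3805/2048 1903/1024 119/64 15/8 2]  gives 15219/8192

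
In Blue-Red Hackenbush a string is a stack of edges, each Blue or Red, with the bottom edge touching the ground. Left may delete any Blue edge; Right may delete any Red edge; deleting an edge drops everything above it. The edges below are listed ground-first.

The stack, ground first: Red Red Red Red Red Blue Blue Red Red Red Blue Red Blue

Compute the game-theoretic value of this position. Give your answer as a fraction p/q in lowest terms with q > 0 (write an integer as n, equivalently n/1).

R: Left { · }, Right { 0 } gives simplest -1
RR: Left { · }, Right { -1,0 } gives simplest -2
RRR: Left { · }, Right { -2,-1,0 } gives simplest -3
RRRR: Left { · }, Right { -3,-2,-1,0 } gives simplest -4
RRRRR: Left { · }, Right { -4,-3,-2,-1,0 } gives simplest -5
RRRRRB: Left { -5 }, Right { -4,-3,-2,-1,0 } gives simplest -9/2
RRRRRBB: Left { -5,-9/2 }, Right { -4,-3,-2,-1,0 } gives simplest -17/4
RRRRRBBR: Left { -5,-9/2 }, Right { -17/4,-4,-3,-2,-1,0 } gives simplest -35/8
RRRRRBBRR: Left { -5,-9/2 }, Right { -35/8,-17/4,-4,-3,-2,-1,0 } gives simplest -71/16
RRRRRBBRRR: Left { -5,-9/2 }, Right { -71/16,-35/8,-17/4,-4,-3,-2,-1,0 } gives simplest -143/32
RRRRRBBRRRB: Left { -5,-9/2,-143/32 }, Right { -71/16,-35/8,-17/4,-4,-3,-2,-1,0 } gives simplest -285/64
RRRRRBBRRRBR: Left { -5,-9/2,-143/32 }, Right { -285/64,-71/16,-35/8,-17/4,-4,-3,-2,-1,0 } gives simplest -571/128
RRRRRBBRRRBRB: Left { -5,-9/2,-143/32,-571/128 }, Right { -285/64,-71/16,-35/8,-17/4,-4,-3,-2,-1,0 } gives simplest -1141/256

-1141/256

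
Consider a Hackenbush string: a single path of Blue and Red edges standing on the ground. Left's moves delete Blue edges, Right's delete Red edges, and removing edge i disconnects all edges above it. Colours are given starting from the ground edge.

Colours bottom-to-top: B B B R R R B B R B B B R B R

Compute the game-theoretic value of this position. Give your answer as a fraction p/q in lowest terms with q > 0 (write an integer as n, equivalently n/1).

9077/4096

B: Left { 0 }, Right { ∅ } ⇒ simplest 1
BB: Left { 0; 1 }, Right { ∅ } ⇒ simplest 2
BBB: Left { 0; 1; 2 }, Right { ∅ } ⇒ simplest 3
BBBR: Left { 0; 1; 2 }, Right { 3 } ⇒ simplest 5/2
BBBRR: Left { 0; 1; 2 }, Right { 5/2; 3 } ⇒ simplest 9/4
BBBRRR: Left { 0; 1; 2 }, Right { 9/4; 5/2; 3 } ⇒ simplest 17/8
BBBRRRB: Left { 0; 1; 2; 17/8 }, Right { 9/4; 5/2; 3 } ⇒ simplest 35/16
BBBRRRBB: Left { 0; 1; 2; 17/8; 35/16 }, Right { 9/4; 5/2; 3 } ⇒ simplest 71/32
BBBRRRBBR: Left { 0; 1; 2; 17/8; 35/16 }, Right { 71/32; 9/4; 5/2; 3 } ⇒ simplest 141/64
BBBRRRBBRB: Left { 0; 1; 2; 17/8; 35/16; 141/64 }, Right { 71/32; 9/4; 5/2; 3 } ⇒ simplest 283/128
BBBRRRBBRBB: Left { 0; 1; 2; 17/8; 35/16; 141/64; 283/128 }, Right { 71/32; 9/4; 5/2; 3 } ⇒ simplest 567/256
BBBRRRBBRBBB: Left { 0; 1; 2; 17/8; 35/16; 141/64; 283/128; 567/256 }, Right { 71/32; 9/4; 5/2; 3 } ⇒ simplest 1135/512
BBBRRRBBRBBBR: Left { 0; 1; 2; 17/8; 35/16; 141/64; 283/128; 567/256 }, Right { 1135/512; 71/32; 9/4; 5/2; 3 } ⇒ simplest 2269/1024
BBBRRRBBRBBBRB: Left { 0; 1; 2; 17/8; 35/16; 141/64; 283/128; 567/256; 2269/1024 }, Right { 1135/512; 71/32; 9/4; 5/2; 3 } ⇒ simplest 4539/2048
BBBRRRBBRBBBRBR: Left { 0; 1; 2; 17/8; 35/16; 141/64; 283/128; 567/256; 2269/1024 }, Right { 4539/2048; 1135/512; 71/32; 9/4; 5/2; 3 } ⇒ simplest 9077/4096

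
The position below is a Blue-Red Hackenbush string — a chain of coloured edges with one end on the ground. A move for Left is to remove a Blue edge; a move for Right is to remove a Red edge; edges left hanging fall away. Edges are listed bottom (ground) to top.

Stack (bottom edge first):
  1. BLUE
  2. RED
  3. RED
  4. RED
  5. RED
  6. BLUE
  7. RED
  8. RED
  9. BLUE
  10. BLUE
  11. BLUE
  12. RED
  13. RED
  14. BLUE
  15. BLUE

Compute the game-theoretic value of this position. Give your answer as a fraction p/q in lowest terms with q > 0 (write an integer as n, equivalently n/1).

Prefix values for BLUE RED RED RED RED BLUE RED RED BLUE BLUE BLUE RED RED BLUE BLUE via {L|R} + simplicity:
step 1: add BLUE to get B; options L={ 0 } R={ — } ⇒ 1
step 2: add RED to get BR; options L={ 0 } R={ 1 } ⇒ 1/2
step 3: add RED to get BRR; options L={ 0 } R={ 1/2, 1 } ⇒ 1/4
step 4: add RED to get BRRR; options L={ 0 } R={ 1/4, 1/2, 1 } ⇒ 1/8
step 5: add RED to get BRRRR; options L={ 0 } R={ 1/8, 1/4, 1/2, 1 } ⇒ 1/16
step 6: add BLUE to get BRRRRB; options L={ 0, 1/16 } R={ 1/8, 1/4, 1/2, 1 } ⇒ 3/32
step 7: add RED to get BRRRRBR; options L={ 0, 1/16 } R={ 3/32, 1/8, 1/4, 1/2, 1 } ⇒ 5/64
step 8: add RED to get BRRRRBRR; options L={ 0, 1/16 } R={ 5/64, 3/32, 1/8, 1/4, 1/2, 1 } ⇒ 9/128
step 9: add BLUE to get BRRRRBRRB; options L={ 0, 1/16, 9/128 } R={ 5/64, 3/32, 1/8, 1/4, 1/2, 1 } ⇒ 19/256
step 10: add BLUE to get BRRRRBRRBB; options L={ 0, 1/16, 9/128, 19/256 } R={ 5/64, 3/32, 1/8, 1/4, 1/2, 1 } ⇒ 39/512
step 11: add BLUE to get BRRRRBRRBBB; options L={ 0, 1/16, 9/128, 19/256, 39/512 } R={ 5/64, 3/32, 1/8, 1/4, 1/2, 1 } ⇒ 79/1024
step 12: add RED to get BRRRRBRRBBBR; options L={ 0, 1/16, 9/128, 19/256, 39/512 } R={ 79/1024, 5/64, 3/32, 1/8, 1/4, 1/2, 1 } ⇒ 157/2048
step 13: add RED to get BRRRRBRRBBBRR; options L={ 0, 1/16, 9/128, 19/256, 39/512 } R={ 157/2048, 79/1024, 5/64, 3/32, 1/8, 1/4, 1/2, 1 } ⇒ 313/4096
step 14: add BLUE to get BRRRRBRRBBBRRB; options L={ 0, 1/16, 9/128, 19/256, 39/512, 313/4096 } R={ 157/2048, 79/1024, 5/64, 3/32, 1/8, 1/4, 1/2, 1 } ⇒ 627/8192
step 15: add BLUE to get BRRRRBRRBBBRRBB; options L={ 0, 1/16, 9/128, 19/256, 39/512, 313/4096, 627/8192 } R={ 157/2048, 79/1024, 5/64, 3/32, 1/8, 1/4, 1/2, 1 } ⇒ 1255/16384

1255/16384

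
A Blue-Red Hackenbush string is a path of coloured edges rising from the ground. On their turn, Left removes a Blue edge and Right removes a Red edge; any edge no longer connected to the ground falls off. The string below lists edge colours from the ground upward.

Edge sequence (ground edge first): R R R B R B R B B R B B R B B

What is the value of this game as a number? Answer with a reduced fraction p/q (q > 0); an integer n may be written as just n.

-10825/4096

v_1 [R]  L=[·]  R=[0]  ⇒ -1
v_2 [RR]  L=[·]  R=[-1, 0]  ⇒ -2
v_3 [RRR]  L=[·]  R=[-2, -1, 0]  ⇒ -3
v_4 [RRRB]  L=[-3]  R=[-2, -1, 0]  ⇒ -5/2
v_5 [RRRBR]  L=[-3]  R=[-5/2, -2, -1, 0]  ⇒ -11/4
v_6 [RRRBRB]  L=[-3, -11/4]  R=[-5/2, -2, -1, 0]  ⇒ -21/8
v_7 [RRRBRBR]  L=[-3, -11/4]  R=[-21/8, -5/2, -2, -1, 0]  ⇒ -43/16
v_8 [RRRBRBRB]  L=[-3, -11/4, -43/16]  R=[-21/8, -5/2, -2, -1, 0]  ⇒ -85/32
v_9 [RRRBRBRBB]  L=[-3, -11/4, -43/16, -85/32]  R=[-21/8, -5/2, -2, -1, 0]  ⇒ -169/64
v_10 [RRRBRBRBBR]  L=[-3, -11/4, -43/16, -85/32]  R=[-169/64, -21/8, -5/2, -2, -1, 0]  ⇒ -339/128
v_11 [RRRBRBRBBRB]  L=[-3, -11/4, -43/16, -85/32, -339/128]  R=[-169/64, -21/8, -5/2, -2, -1, 0]  ⇒ -677/256
v_12 [RRRBRBRBBRBB]  L=[-3, -11/4, -43/16, -85/32, -339/128, -677/256]  R=[-169/64, -21/8, -5/2, -2, -1, 0]  ⇒ -1353/512
v_13 [RRRBRBRBBRBBR]  L=[-3, -11/4, -43/16, -85/32, -339/128, -677/256]  R=[-1353/512, -169/64, -21/8, -5/2, -2, -1, 0]  ⇒ -2707/1024
v_14 [RRRBRBRBBRBBRB]  L=[-3, -11/4, -43/16, -85/32, -339/128, -677/256, -2707/1024]  R=[-1353/512, -169/64, -21/8, -5/2, -2, -1, 0]  ⇒ -5413/2048
v_15 [RRRBRBRBBRBBRBB]  L=[-3, -11/4, -43/16, -85/32, -339/128, -677/256, -2707/1024, -5413/2048]  R=[-1353/512, -169/64, -21/8, -5/2, -2, -1, 0]  ⇒ -10825/4096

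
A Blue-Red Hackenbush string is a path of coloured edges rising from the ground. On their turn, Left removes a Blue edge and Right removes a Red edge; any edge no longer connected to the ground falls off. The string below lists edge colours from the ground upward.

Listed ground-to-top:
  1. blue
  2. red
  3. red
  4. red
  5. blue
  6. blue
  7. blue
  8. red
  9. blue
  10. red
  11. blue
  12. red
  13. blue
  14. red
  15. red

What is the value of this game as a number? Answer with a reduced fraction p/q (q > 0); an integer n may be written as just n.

1 of 15 · b · max L 0 · min R +∞ -> 1
2 of 15 · br · max L 0 · min R 1 -> 1/2
3 of 15 · brr · max L 0 · min R 1/2 -> 1/4
4 of 15 · brrr · max L 0 · min R 1/4 -> 1/8
5 of 15 · brrrb · max L 1/8 · min R 1/4 -> 3/16
6 of 15 · brrrbb · max L 3/16 · min R 1/4 -> 7/32
7 of 15 · brrrbbb · max L 7/32 · min R 1/4 -> 15/64
8 of 15 · brrrbbbr · max L 7/32 · min R 15/64 -> 29/128
9 of 15 · brrrbbbrb · max L 29/128 · min R 15/64 -> 59/256
10 of 15 · brrrbbbrbr · max L 29/128 · min R 59/256 -> 117/512
11 of 15 · brrrbbbrbrb · max L 117/512 · min R 59/256 -> 235/1024
12 of 15 · brrrbbbrbrbr · max L 117/512 · min R 235/1024 -> 469/2048
13 of 15 · brrrbbbrbrbrb · max L 469/2048 · min R 235/1024 -> 939/4096
14 of 15 · brrrbbbrbrbrbr · max L 469/2048 · min R 939/4096 -> 1877/8192
15 of 15 · brrrbbbrbrbrbrr · max L 469/2048 · min R 1877/8192 -> 3753/16384

3753/16384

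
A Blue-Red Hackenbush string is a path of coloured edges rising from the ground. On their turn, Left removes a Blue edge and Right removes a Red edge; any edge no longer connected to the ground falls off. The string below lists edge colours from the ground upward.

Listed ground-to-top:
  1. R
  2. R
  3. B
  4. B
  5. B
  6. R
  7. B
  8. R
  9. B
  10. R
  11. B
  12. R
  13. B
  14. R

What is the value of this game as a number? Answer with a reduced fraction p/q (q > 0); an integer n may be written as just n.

step 1: add R to get R; options L={ (no moves) } R={ 0 } gives -1
step 2: add R to get RR; options L={ (no moves) } R={ -1; 0 } gives -2
step 3: add B to get RRB; options L={ -2 } R={ -1; 0 } gives -3/2
step 4: add B to get RRBB; options L={ -2; -3/2 } R={ -1; 0 } gives -5/4
step 5: add B to get RRBBB; options L={ -2; -3/2; -5/4 } R={ -1; 0 } gives -9/8
step 6: add R to get RRBBBR; options L={ -2; -3/2; -5/4 } R={ -9/8; -1; 0 } gives -19/16
step 7: add B to get RRBBBRB; options L={ -2; -3/2; -5/4; -19/16 } R={ -9/8; -1; 0 } gives -37/32
step 8: add R to get RRBBBRBR; options L={ -2; -3/2; -5/4; -19/16 } R={ -37/32; -9/8; -1; 0 } gives -75/64
step 9: add B to get RRBBBRBRB; options L={ -2; -3/2; -5/4; -19/16; -75/64 } R={ -37/32; -9/8; -1; 0 } gives -149/128
step 10: add R to get RRBBBRBRBR; options L={ -2; -3/2; -5/4; -19/16; -75/64 } R={ -149/128; -37/32; -9/8; -1; 0 } gives -299/256
step 11: add B to get RRBBBRBRBRB; options L={ -2; -3/2; -5/4; -19/16; -75/64; -299/256 } R={ -149/128; -37/32; -9/8; -1; 0 } gives -597/512
step 12: add R to get RRBBBRBRBRBR; options L={ -2; -3/2; -5/4; -19/16; -75/64; -299/256 } R={ -597/512; -149/128; -37/32; -9/8; -1; 0 } gives -1195/1024
step 13: add B to get RRBBBRBRBRBRB; options L={ -2; -3/2; -5/4; -19/16; -75/64; -299/256; -1195/1024 } R={ -597/512; -149/128; -37/32; -9/8; -1; 0 } gives -2389/2048
step 14: add R to get RRBBBRBRBRBRBR; options L={ -2; -3/2; -5/4; -19/16; -75/64; -299/256; -1195/1024 } R={ -2389/2048; -597/512; -149/128; -37/32; -9/8; -1; 0 } gives -4779/4096

-4779/4096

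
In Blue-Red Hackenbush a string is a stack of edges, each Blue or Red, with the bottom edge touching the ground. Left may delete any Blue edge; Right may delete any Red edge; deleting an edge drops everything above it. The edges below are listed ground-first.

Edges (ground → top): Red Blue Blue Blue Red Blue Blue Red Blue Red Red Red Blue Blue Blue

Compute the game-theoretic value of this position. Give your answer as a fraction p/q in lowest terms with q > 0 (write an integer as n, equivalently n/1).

-2417/16384

Prefix values for Red Blue Blue Blue Red Blue Blue Red Blue Red Red Red Blue Blue Blue via {L|R} + simplicity:
value_1 [R]  L=[(no moves)]  R=[0]  so -1
value_2 [RB]  L=[-1]  R=[0]  so -1/2
value_3 [RBB]  L=[-1, -1/2]  R=[0]  so -1/4
value_4 [RBBB]  L=[-1, -1/2, -1/4]  R=[0]  so -1/8
value_5 [RBBBR]  L=[-1, -1/2, -1/4]  R=[-1/8, 0]  so -3/16
value_6 [RBBBRB]  L=[-1, -1/2, -1/4, -3/16]  R=[-1/8, 0]  so -5/32
value_7 [RBBBRBB]  L=[-1, -1/2, -1/4, -3/16, -5/32]  R=[-1/8, 0]  so -9/64
value_8 [RBBBRBBR]  L=[-1, -1/2, -1/4, -3/16, -5/32]  R=[-9/64, -1/8, 0]  so -19/128
value_9 [RBBBRBBRB]  L=[-1, -1/2, -1/4, -3/16, -5/32, -19/128]  R=[-9/64, -1/8, 0]  so -37/256
value_10 [RBBBRBBRBR]  L=[-1, -1/2, -1/4, -3/16, -5/32, -19/128]  R=[-37/256, -9/64, -1/8, 0]  so -75/512
value_11 [RBBBRBBRBRR]  L=[-1, -1/2, -1/4, -3/16, -5/32, -19/128]  R=[-75/512, -37/256, -9/64, -1/8, 0]  so -151/1024
value_12 [RBBBRBBRBRRR]  L=[-1, -1/2, -1/4, -3/16, -5/32, -19/128]  R=[-151/1024, -75/512, -37/256, -9/64, -1/8, 0]  so -303/2048
value_13 [RBBBRBBRBRRRB]  L=[-1, -1/2, -1/4, -3/16, -5/32, -19/128, -303/2048]  R=[-151/1024, -75/512, -37/256, -9/64, -1/8, 0]  so -605/4096
value_14 [RBBBRBBRBRRRBB]  L=[-1, -1/2, -1/4, -3/16, -5/32, -19/128, -303/2048, -605/4096]  R=[-151/1024, -75/512, -37/256, -9/64, -1/8, 0]  so -1209/8192
value_15 [RBBBRBBRBRRRBBB]  L=[-1, -1/2, -1/4, -3/16, -5/32, -19/128, -303/2048, -605/4096, -1209/8192]  R=[-151/1024, -75/512, -37/256, -9/64, -1/8, 0]  so -2417/16384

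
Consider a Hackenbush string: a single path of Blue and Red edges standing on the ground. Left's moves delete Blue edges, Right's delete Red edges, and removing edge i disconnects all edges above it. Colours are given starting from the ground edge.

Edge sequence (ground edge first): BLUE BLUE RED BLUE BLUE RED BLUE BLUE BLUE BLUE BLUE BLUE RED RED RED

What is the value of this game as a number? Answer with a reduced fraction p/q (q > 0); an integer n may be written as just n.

Build v(s[:k]) for k = 1..15, string s = BLUE BLUE RED BLUE BLUE RED BLUE BLUE BLUE BLUE BLUE BLUE RED RED RED.
1 of 15 · B · max L 0 · min R +∞ gives 1
2 of 15 · BB · max L 1 · min R +∞ gives 2
3 of 15 · BBR · max L 1 · min R 2 gives 3/2
4 of 15 · BBRB · max L 3/2 · min R 2 gives 7/4
5 of 15 · BBRBB · max L 7/4 · min R 2 gives 15/8
6 of 15 · BBRBBR · max L 7/4 · min R 15/8 gives 29/16
7 of 15 · BBRBBRB · max L 29/16 · min R 15/8 gives 59/32
8 of 15 · BBRBBRBB · max L 59/32 · min R 15/8 gives 119/64
9 of 15 · BBRBBRBBB · max L 119/64 · min R 15/8 gives 239/128
10 of 15 · BBRBBRBBBB · max L 239/128 · min R 15/8 gives 479/256
11 of 15 · BBRBBRBBBBB · max L 479/256 · min R 15/8 gives 959/512
12 of 15 · BBRBBRBBBBBB · max L 959/512 · min R 15/8 gives 1919/1024
13 of 15 · BBRBBRBBBBBBR · max L 959/512 · min R 1919/1024 gives 3837/2048
14 of 15 · BBRBBRBBBBBBRR · max L 959/512 · min R 3837/2048 gives 7673/4096
15 of 15 · BBRBBRBBBBBBRRR · max L 959/512 · min R 7673/4096 gives 15345/8192

15345/8192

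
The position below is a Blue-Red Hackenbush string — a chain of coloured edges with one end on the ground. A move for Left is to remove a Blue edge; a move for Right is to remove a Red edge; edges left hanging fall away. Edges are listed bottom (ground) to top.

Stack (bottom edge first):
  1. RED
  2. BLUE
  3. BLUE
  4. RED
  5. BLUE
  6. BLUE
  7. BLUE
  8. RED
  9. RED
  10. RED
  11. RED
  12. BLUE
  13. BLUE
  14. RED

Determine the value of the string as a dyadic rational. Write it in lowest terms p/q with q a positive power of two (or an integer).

-2291/8192

value(R) = { · | 0 } — -1
value(RB) = { -1 | 0 } — -1/2
value(RBB) = { -1; -1/2 | 0 } — -1/4
value(RBBR) = { -1; -1/2 | -1/4; 0 } — -3/8
value(RBBRB) = { -1; -1/2; -3/8 | -1/4; 0 } — -5/16
value(RBBRBB) = { -1; -1/2; -3/8; -5/16 | -1/4; 0 } — -9/32
value(RBBRBBB) = { -1; -1/2; -3/8; -5/16; -9/32 | -1/4; 0 } — -17/64
value(RBBRBBBR) = { -1; -1/2; -3/8; -5/16; -9/32 | -17/64; -1/4; 0 } — -35/128
value(RBBRBBBRR) = { -1; -1/2; -3/8; -5/16; -9/32 | -35/128; -17/64; -1/4; 0 } — -71/256
value(RBBRBBBRRR) = { -1; -1/2; -3/8; -5/16; -9/32 | -71/256; -35/128; -17/64; -1/4; 0 } — -143/512
value(RBBRBBBRRRR) = { -1; -1/2; -3/8; -5/16; -9/32 | -143/512; -71/256; -35/128; -17/64; -1/4; 0 } — -287/1024
value(RBBRBBBRRRRB) = { -1; -1/2; -3/8; -5/16; -9/32; -287/1024 | -143/512; -71/256; -35/128; -17/64; -1/4; 0 } — -573/2048
value(RBBRBBBRRRRBB) = { -1; -1/2; -3/8; -5/16; -9/32; -287/1024; -573/2048 | -143/512; -71/256; -35/128; -17/64; -1/4; 0 } — -1145/4096
value(RBBRBBBRRRRBBR) = { -1; -1/2; -3/8; -5/16; -9/32; -287/1024; -573/2048 | -1145/4096; -143/512; -71/256; -35/128; -17/64; -1/4; 0 } — -2291/8192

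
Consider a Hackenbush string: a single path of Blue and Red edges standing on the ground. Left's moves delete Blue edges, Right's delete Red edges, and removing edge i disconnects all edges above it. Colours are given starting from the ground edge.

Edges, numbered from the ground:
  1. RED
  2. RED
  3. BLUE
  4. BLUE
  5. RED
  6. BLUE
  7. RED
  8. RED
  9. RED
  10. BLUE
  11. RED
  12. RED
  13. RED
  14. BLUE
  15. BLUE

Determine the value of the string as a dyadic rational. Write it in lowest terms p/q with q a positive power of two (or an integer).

-11193/8192

step 1: add RED to get R; options L={ (no moves) } R={ 0 } gives -1
step 2: add RED to get RR; options L={ (no moves) } R={ -1,0 } gives -2
step 3: add BLUE to get RRB; options L={ -2 } R={ -1,0 } gives -3/2
step 4: add BLUE to get RRBB; options L={ -2,-3/2 } R={ -1,0 } gives -5/4
step 5: add RED to get RRBBR; options L={ -2,-3/2 } R={ -5/4,-1,0 } gives -11/8
step 6: add BLUE to get RRBBRB; options L={ -2,-3/2,-11/8 } R={ -5/4,-1,0 } gives -21/16
step 7: add RED to get RRBBRBR; options L={ -2,-3/2,-11/8 } R={ -21/16,-5/4,-1,0 } gives -43/32
step 8: add RED to get RRBBRBRR; options L={ -2,-3/2,-11/8 } R={ -43/32,-21/16,-5/4,-1,0 } gives -87/64
step 9: add RED to get RRBBRBRRR; options L={ -2,-3/2,-11/8 } R={ -87/64,-43/32,-21/16,-5/4,-1,0 } gives -175/128
step 10: add BLUE to get RRBBRBRRRB; options L={ -2,-3/2,-11/8,-175/128 } R={ -87/64,-43/32,-21/16,-5/4,-1,0 } gives -349/256
step 11: add RED to get RRBBRBRRRBR; options L={ -2,-3/2,-11/8,-175/128 } R={ -349/256,-87/64,-43/32,-21/16,-5/4,-1,0 } gives -699/512
step 12: add RED to get RRBBRBRRRBRR; options L={ -2,-3/2,-11/8,-175/128 } R={ -699/512,-349/256,-87/64,-43/32,-21/16,-5/4,-1,0 } gives -1399/1024
step 13: add RED to get RRBBRBRRRBRRR; options L={ -2,-3/2,-11/8,-175/128 } R={ -1399/1024,-699/512,-349/256,-87/64,-43/32,-21/16,-5/4,-1,0 } gives -2799/2048
step 14: add BLUE to get RRBBRBRRRBRRRB; options L={ -2,-3/2,-11/8,-175/128,-2799/2048 } R={ -1399/1024,-699/512,-349/256,-87/64,-43/32,-21/16,-5/4,-1,0 } gives -5597/4096
step 15: add BLUE to get RRBBRBRRRBRRRBB; options L={ -2,-3/2,-11/8,-175/128,-2799/2048,-5597/4096 } R={ -1399/1024,-699/512,-349/256,-87/64,-43/32,-21/16,-5/4,-1,0 } gives -11193/8192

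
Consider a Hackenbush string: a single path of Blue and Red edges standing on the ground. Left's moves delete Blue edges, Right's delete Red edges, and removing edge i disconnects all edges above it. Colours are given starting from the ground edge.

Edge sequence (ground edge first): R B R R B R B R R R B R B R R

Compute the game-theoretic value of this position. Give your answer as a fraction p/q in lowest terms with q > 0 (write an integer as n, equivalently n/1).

-13783/16384

Build g(s[:k]) for k = 1..15, string s = R B R R B R B R R R B R B R R.
step 1: add R to get R; options L={  } R={ 0 } → -1
step 2: add B to get RB; options L={ -1 } R={ 0 } → -1/2
step 3: add R to get RBR; options L={ -1 } R={ -1/2 0 } → -3/4
step 4: add R to get RBRR; options L={ -1 } R={ -3/4 -1/2 0 } → -7/8
step 5: add B to get RBRRB; options L={ -1 -7/8 } R={ -3/4 -1/2 0 } → -13/16
step 6: add R to get RBRRBR; options L={ -1 -7/8 } R={ -13/16 -3/4 -1/2 0 } → -27/32
step 7: add B to get RBRRBRB; options L={ -1 -7/8 -27/32 } R={ -13/16 -3/4 -1/2 0 } → -53/64
step 8: add R to get RBRRBRBR; options L={ -1 -7/8 -27/32 } R={ -53/64 -13/16 -3/4 -1/2 0 } → -107/128
step 9: add R to get RBRRBRBRR; options L={ -1 -7/8 -27/32 } R={ -107/128 -53/64 -13/16 -3/4 -1/2 0 } → -215/256
step 10: add R to get RBRRBRBRRR; options L={ -1 -7/8 -27/32 } R={ -215/256 -107/128 -53/64 -13/16 -3/4 -1/2 0 } → -431/512
step 11: add B to get RBRRBRBRRRB; options L={ -1 -7/8 -27/32 -431/512 } R={ -215/256 -107/128 -53/64 -13/16 -3/4 -1/2 0 } → -861/1024
step 12: add R to get RBRRBRBRRRBR; options L={ -1 -7/8 -27/32 -431/512 } R={ -861/1024 -215/256 -107/128 -53/64 -13/16 -3/4 -1/2 0 } → -1723/2048
step 13: add B to get RBRRBRBRRRBRB; options L={ -1 -7/8 -27/32 -431/512 -1723/2048 } R={ -861/1024 -215/256 -107/128 -53/64 -13/16 -3/4 -1/2 0 } → -3445/4096
step 14: add R to get RBRRBRBRRRBRBR; options L={ -1 -7/8 -27/32 -431/512 -1723/2048 } R={ -3445/4096 -861/1024 -215/256 -107/128 -53/64 -13/16 -3/4 -1/2 0 } → -6891/8192
step 15: add R to get RBRRBRBRRRBRBRR; options L={ -1 -7/8 -27/32 -431/512 -1723/2048 } R={ -6891/8192 -3445/4096 -861/1024 -215/256 -107/128 -53/64 -13/16 -3/4 -1/2 0 } → -13783/16384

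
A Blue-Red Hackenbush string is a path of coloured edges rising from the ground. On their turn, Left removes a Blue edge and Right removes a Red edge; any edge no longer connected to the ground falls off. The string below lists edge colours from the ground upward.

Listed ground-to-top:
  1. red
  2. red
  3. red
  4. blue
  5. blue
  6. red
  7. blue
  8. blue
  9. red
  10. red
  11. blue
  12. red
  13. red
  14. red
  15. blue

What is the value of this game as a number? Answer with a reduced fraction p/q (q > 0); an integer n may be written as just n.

Recurse on prefixes of the 15-edge string red red red blue blue red blue blue red red blue red red red blue:
v(r) = {  | 0 } = -1
v(rr) = {  | -1,0 } = -2
v(rrr) = {  | -2,-1,0 } = -3
v(rrrb) = { -3 | -2,-1,0 } = -5/2
v(rrrbb) = { -3,-5/2 | -2,-1,0 } = -9/4
v(rrrbbr) = { -3,-5/2 | -9/4,-2,-1,0 } = -19/8
v(rrrbbrb) = { -3,-5/2,-19/8 | -9/4,-2,-1,0 } = -37/16
v(rrrbbrbb) = { -3,-5/2,-19/8,-37/16 | -9/4,-2,-1,0 } = -73/32
v(rrrbbrbbr) = { -3,-5/2,-19/8,-37/16 | -73/32,-9/4,-2,-1,0 } = -147/64
v(rrrbbrbbrr) = { -3,-5/2,-19/8,-37/16 | -147/64,-73/32,-9/4,-2,-1,0 } = -295/128
v(rrrbbrbbrrb) = { -3,-5/2,-19/8,-37/16,-295/128 | -147/64,-73/32,-9/4,-2,-1,0 } = -589/256
v(rrrbbrbbrrbr) = { -3,-5/2,-19/8,-37/16,-295/128 | -589/256,-147/64,-73/32,-9/4,-2,-1,0 } = -1179/512
v(rrrbbrbbrrbrr) = { -3,-5/2,-19/8,-37/16,-295/128 | -1179/512,-589/256,-147/64,-73/32,-9/4,-2,-1,0 } = -2359/1024
v(rrrbbrbbrrbrrr) = { -3,-5/2,-19/8,-37/16,-295/128 | -2359/1024,-1179/512,-589/256,-147/64,-73/32,-9/4,-2,-1,0 } = -4719/2048
v(rrrbbrbbrrbrrrb) = { -3,-5/2,-19/8,-37/16,-295/128,-4719/2048 | -2359/1024,-1179/512,-589/256,-147/64,-73/32,-9/4,-2,-1,0 } = -9437/4096

-9437/4096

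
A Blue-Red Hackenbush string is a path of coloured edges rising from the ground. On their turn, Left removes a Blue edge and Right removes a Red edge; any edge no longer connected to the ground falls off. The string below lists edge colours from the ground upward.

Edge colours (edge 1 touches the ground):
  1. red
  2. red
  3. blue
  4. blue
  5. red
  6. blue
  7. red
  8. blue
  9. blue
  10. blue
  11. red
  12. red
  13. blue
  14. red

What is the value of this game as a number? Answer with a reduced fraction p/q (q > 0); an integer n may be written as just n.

-5403/4096

Prefix values for red red blue blue red blue red blue blue blue red red blue red via {L|R} + simplicity:
edge 1 of 14 (red): { none | 0 } -> -1
edge 2 of 14 (red): { none | -1, 0 } -> -2
edge 3 of 14 (blue): { -2 | -1, 0 } -> -3/2
edge 4 of 14 (blue): { -2, -3/2 | -1, 0 } -> -5/4
edge 5 of 14 (red): { -2, -3/2 | -5/4, -1, 0 } -> -11/8
edge 6 of 14 (blue): { -2, -3/2, -11/8 | -5/4, -1, 0 } -> -21/16
edge 7 of 14 (red): { -2, -3/2, -11/8 | -21/16, -5/4, -1, 0 } -> -43/32
edge 8 of 14 (blue): { -2, -3/2, -11/8, -43/32 | -21/16, -5/4, -1, 0 } -> -85/64
edge 9 of 14 (blue): { -2, -3/2, -11/8, -43/32, -85/64 | -21/16, -5/4, -1, 0 } -> -169/128
edge 10 of 14 (blue): { -2, -3/2, -11/8, -43/32, -85/64, -169/128 | -21/16, -5/4, -1, 0 } -> -337/256
edge 11 of 14 (red): { -2, -3/2, -11/8, -43/32, -85/64, -169/128 | -337/256, -21/16, -5/4, -1, 0 } -> -675/512
edge 12 of 14 (red): { -2, -3/2, -11/8, -43/32, -85/64, -169/128 | -675/512, -337/256, -21/16, -5/4, -1, 0 } -> -1351/1024
edge 13 of 14 (blue): { -2, -3/2, -11/8, -43/32, -85/64, -169/128, -1351/1024 | -675/512, -337/256, -21/16, -5/4, -1, 0 } -> -2701/2048
edge 14 of 14 (red): { -2, -3/2, -11/8, -43/32, -85/64, -169/128, -1351/1024 | -2701/2048, -675/512, -337/256, -21/16, -5/4, -1, 0 } -> -5403/4096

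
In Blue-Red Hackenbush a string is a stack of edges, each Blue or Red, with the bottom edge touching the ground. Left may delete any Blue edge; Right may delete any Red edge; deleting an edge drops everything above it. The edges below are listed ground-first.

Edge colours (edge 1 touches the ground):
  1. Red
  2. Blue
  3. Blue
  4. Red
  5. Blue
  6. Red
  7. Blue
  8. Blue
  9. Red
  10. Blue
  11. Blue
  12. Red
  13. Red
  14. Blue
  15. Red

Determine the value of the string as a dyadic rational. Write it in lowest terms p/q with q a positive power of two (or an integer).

Recurse on prefixes of the 15-edge string Red Blue Blue Red Blue Red Blue Blue Red Blue Blue Red Red Blue Red:
1 of 15 · R · max L −∞ · min R 0 -> -1
2 of 15 · RB · max L -1 · min R 0 -> -1/2
3 of 15 · RBB · max L -1/2 · min R 0 -> -1/4
4 of 15 · RBBR · max L -1/2 · min R -1/4 -> -3/8
5 of 15 · RBBRB · max L -3/8 · min R -1/4 -> -5/16
6 of 15 · RBBRBR · max L -3/8 · min R -5/16 -> -11/32
7 of 15 · RBBRBRB · max L -11/32 · min R -5/16 -> -21/64
8 of 15 · RBBRBRBB · max L -21/64 · min R -5/16 -> -41/128
9 of 15 · RBBRBRBBR · max L -21/64 · min R -41/128 -> -83/256
10 of 15 · RBBRBRBBRB · max L -83/256 · min R -41/128 -> -165/512
11 of 15 · RBBRBRBBRBB · max L -165/512 · min R -41/128 -> -329/1024
12 of 15 · RBBRBRBBRBBR · max L -165/512 · min R -329/1024 -> -659/2048
13 of 15 · RBBRBRBBRBBRR · max L -165/512 · min R -659/2048 -> -1319/4096
14 of 15 · RBBRBRBBRBBRRB · max L -1319/4096 · min R -659/2048 -> -2637/8192
15 of 15 · RBBRBRBBRBBRRBR · max L -1319/4096 · min R -2637/8192 -> -5275/16384

-5275/16384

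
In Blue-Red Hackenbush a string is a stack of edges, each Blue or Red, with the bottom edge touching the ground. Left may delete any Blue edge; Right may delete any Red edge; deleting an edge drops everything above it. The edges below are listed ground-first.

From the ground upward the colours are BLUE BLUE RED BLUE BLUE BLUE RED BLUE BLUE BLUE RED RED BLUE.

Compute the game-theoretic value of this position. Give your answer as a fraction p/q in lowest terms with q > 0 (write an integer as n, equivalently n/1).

3955/2048

Prefix values for BLUE BLUE RED BLUE BLUE BLUE RED BLUE BLUE BLUE RED RED BLUE via {L|R} + simplicity:
step 1: add BLUE to get B; options L={ 0 } R={ · } so 1
step 2: add BLUE to get BB; options L={ 0; 1 } R={ · } so 2
step 3: add RED to get BBR; options L={ 0; 1 } R={ 2 } so 3/2
step 4: add BLUE to get BBRB; options L={ 0; 1; 3/2 } R={ 2 } so 7/4
step 5: add BLUE to get BBRBB; options L={ 0; 1; 3/2; 7/4 } R={ 2 } so 15/8
step 6: add BLUE to get BBRBBB; options L={ 0; 1; 3/2; 7/4; 15/8 } R={ 2 } so 31/16
step 7: add RED to get BBRBBBR; options L={ 0; 1; 3/2; 7/4; 15/8 } R={ 31/16; 2 } so 61/32
step 8: add BLUE to get BBRBBBRB; options L={ 0; 1; 3/2; 7/4; 15/8; 61/32 } R={ 31/16; 2 } so 123/64
step 9: add BLUE to get BBRBBBRBB; options L={ 0; 1; 3/2; 7/4; 15/8; 61/32; 123/64 } R={ 31/16; 2 } so 247/128
step 10: add BLUE to get BBRBBBRBBB; options L={ 0; 1; 3/2; 7/4; 15/8; 61/32; 123/64; 247/128 } R={ 31/16; 2 } so 495/256
step 11: add RED to get BBRBBBRBBBR; options L={ 0; 1; 3/2; 7/4; 15/8; 61/32; 123/64; 247/128 } R={ 495/256; 31/16; 2 } so 989/512
step 12: add RED to get BBRBBBRBBBRR; options L={ 0; 1; 3/2; 7/4; 15/8; 61/32; 123/64; 247/128 } R={ 989/512; 495/256; 31/16; 2 } so 1977/1024
step 13: add BLUE to get BBRBBBRBBBRRB; options L={ 0; 1; 3/2; 7/4; 15/8; 61/32; 123/64; 247/128; 1977/1024 } R={ 989/512; 495/256; 31/16; 2 } so 3955/2048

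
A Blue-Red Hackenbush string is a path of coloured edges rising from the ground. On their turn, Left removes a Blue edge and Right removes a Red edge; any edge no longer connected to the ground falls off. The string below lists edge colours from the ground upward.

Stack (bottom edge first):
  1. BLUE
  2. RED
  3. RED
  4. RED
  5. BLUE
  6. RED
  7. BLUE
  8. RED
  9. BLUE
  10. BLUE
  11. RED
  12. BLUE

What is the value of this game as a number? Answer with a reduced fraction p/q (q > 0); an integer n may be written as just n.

Build G(s[:k]) for k = 1..12, string s = BLUE RED RED RED BLUE RED BLUE RED BLUE BLUE RED BLUE.
B: Left { 0 }, Right {  } → simplest 1
BR: Left { 0 }, Right { 1 } → simplest 1/2
BRR: Left { 0 }, Right { 1/2 1 } → simplest 1/4
BRRR: Left { 0 }, Right { 1/4 1/2 1 } → simplest 1/8
BRRRB: Left { 0 1/8 }, Right { 1/4 1/2 1 } → simplest 3/16
BRRRBR: Left { 0 1/8 }, Right { 3/16 1/4 1/2 1 } → simplest 5/32
BRRRBRB: Left { 0 1/8 5/32 }, Right { 3/16 1/4 1/2 1 } → simplest 11/64
BRRRBRBR: Left { 0 1/8 5/32 }, Right { 11/64 3/16 1/4 1/2 1 } → simplest 21/128
BRRRBRBRB: Left { 0 1/8 5/32 21/128 }, Right { 11/64 3/16 1/4 1/2 1 } → simplest 43/256
BRRRBRBRBB: Left { 0 1/8 5/32 21/128 43/256 }, Right { 11/64 3/16 1/4 1/2 1 } → simplest 87/512
BRRRBRBRBBR: Left { 0 1/8 5/32 21/128 43/256 }, Right { 87/512 11/64 3/16 1/4 1/2 1 } → simplest 173/1024
BRRRBRBRBBRB: Left { 0 1/8 5/32 21/128 43/256 173/1024 }, Right { 87/512 11/64 3/16 1/4 1/2 1 } → simplest 347/2048

347/2048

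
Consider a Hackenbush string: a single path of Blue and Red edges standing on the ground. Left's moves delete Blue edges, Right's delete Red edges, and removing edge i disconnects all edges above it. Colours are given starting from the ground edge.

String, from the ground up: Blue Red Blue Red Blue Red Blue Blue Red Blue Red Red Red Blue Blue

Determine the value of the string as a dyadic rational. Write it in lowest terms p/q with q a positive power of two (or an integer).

11079/16384

1 of 15 · B · max L 0 · min R +∞ → 1
2 of 15 · BR · max L 0 · min R 1 → 1/2
3 of 15 · BRB · max L 1/2 · min R 1 → 3/4
4 of 15 · BRBR · max L 1/2 · min R 3/4 → 5/8
5 of 15 · BRBRB · max L 5/8 · min R 3/4 → 11/16
6 of 15 · BRBRBR · max L 5/8 · min R 11/16 → 21/32
7 of 15 · BRBRBRB · max L 21/32 · min R 11/16 → 43/64
8 of 15 · BRBRBRBB · max L 43/64 · min R 11/16 → 87/128
9 of 15 · BRBRBRBBR · max L 43/64 · min R 87/128 → 173/256
10 of 15 · BRBRBRBBRB · max L 173/256 · min R 87/128 → 347/512
11 of 15 · BRBRBRBBRBR · max L 173/256 · min R 347/512 → 693/1024
12 of 15 · BRBRBRBBRBRR · max L 173/256 · min R 693/1024 → 1385/2048
13 of 15 · BRBRBRBBRBRRR · max L 173/256 · min R 1385/2048 → 2769/4096
14 of 15 · BRBRBRBBRBRRRB · max L 2769/4096 · min R 1385/2048 → 5539/8192
15 of 15 · BRBRBRBBRBRRRBB · max L 5539/8192 · min R 1385/2048 → 11079/16384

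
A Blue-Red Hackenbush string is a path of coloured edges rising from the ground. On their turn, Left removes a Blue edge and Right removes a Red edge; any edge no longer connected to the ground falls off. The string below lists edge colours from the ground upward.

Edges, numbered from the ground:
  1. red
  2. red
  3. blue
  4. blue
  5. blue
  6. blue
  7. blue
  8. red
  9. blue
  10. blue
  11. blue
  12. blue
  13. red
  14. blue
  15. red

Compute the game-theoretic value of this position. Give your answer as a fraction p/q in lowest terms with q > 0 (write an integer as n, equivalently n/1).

Prefix values for red red blue blue blue blue blue red blue blue blue blue red blue red via {L|R} + simplicity:
value(r) = { ∅ | 0 } so -1
value(rr) = { ∅ | -1, 0 } so -2
value(rrb) = { -2 | -1, 0 } so -3/2
value(rrbb) = { -2, -3/2 | -1, 0 } so -5/4
value(rrbbb) = { -2, -3/2, -5/4 | -1, 0 } so -9/8
value(rrbbbb) = { -2, -3/2, -5/4, -9/8 | -1, 0 } so -17/16
value(rrbbbbb) = { -2, -3/2, -5/4, -9/8, -17/16 | -1, 0 } so -33/32
value(rrbbbbbr) = { -2, -3/2, -5/4, -9/8, -17/16 | -33/32, -1, 0 } so -67/64
value(rrbbbbbrb) = { -2, -3/2, -5/4, -9/8, -17/16, -67/64 | -33/32, -1, 0 } so -133/128
value(rrbbbbbrbb) = { -2, -3/2, -5/4, -9/8, -17/16, -67/64, -133/128 | -33/32, -1, 0 } so -265/256
value(rrbbbbbrbbb) = { -2, -3/2, -5/4, -9/8, -17/16, -67/64, -133/128, -265/256 | -33/32, -1, 0 } so -529/512
value(rrbbbbbrbbbb) = { -2, -3/2, -5/4, -9/8, -17/16, -67/64, -133/128, -265/256, -529/512 | -33/32, -1, 0 } so -1057/1024
value(rrbbbbbrbbbbr) = { -2, -3/2, -5/4, -9/8, -17/16, -67/64, -133/128, -265/256, -529/512 | -1057/1024, -33/32, -1, 0 } so -2115/2048
value(rrbbbbbrbbbbrb) = { -2, -3/2, -5/4, -9/8, -17/16, -67/64, -133/128, -265/256, -529/512, -2115/2048 | -1057/1024, -33/32, -1, 0 } so -4229/4096
value(rrbbbbbrbbbbrbr) = { -2, -3/2, -5/4, -9/8, -17/16, -67/64, -133/128, -265/256, -529/512, -2115/2048 | -4229/4096, -1057/1024, -33/32, -1, 0 } so -8459/8192

-8459/8192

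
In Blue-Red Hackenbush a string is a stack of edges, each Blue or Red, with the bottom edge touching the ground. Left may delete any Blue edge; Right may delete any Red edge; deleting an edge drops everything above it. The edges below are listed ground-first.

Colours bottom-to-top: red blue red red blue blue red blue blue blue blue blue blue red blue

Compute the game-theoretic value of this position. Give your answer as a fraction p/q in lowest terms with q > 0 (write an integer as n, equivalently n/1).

-12805/16384

G(r) = {  | 0 } => -1
G(rb) = { -1 | 0 } => -1/2
G(rbr) = { -1 | -1/2 0 } => -3/4
G(rbrr) = { -1 | -3/4 -1/2 0 } => -7/8
G(rbrrb) = { -1 -7/8 | -3/4 -1/2 0 } => -13/16
G(rbrrbb) = { -1 -7/8 -13/16 | -3/4 -1/2 0 } => -25/32
G(rbrrbbr) = { -1 -7/8 -13/16 | -25/32 -3/4 -1/2 0 } => -51/64
G(rbrrbbrb) = { -1 -7/8 -13/16 -51/64 | -25/32 -3/4 -1/2 0 } => -101/128
G(rbrrbbrbb) = { -1 -7/8 -13/16 -51/64 -101/128 | -25/32 -3/4 -1/2 0 } => -201/256
G(rbrrbbrbbb) = { -1 -7/8 -13/16 -51/64 -101/128 -201/256 | -25/32 -3/4 -1/2 0 } => -401/512
G(rbrrbbrbbbb) = { -1 -7/8 -13/16 -51/64 -101/128 -201/256 -401/512 | -25/32 -3/4 -1/2 0 } => -801/1024
G(rbrrbbrbbbbb) = { -1 -7/8 -13/16 -51/64 -101/128 -201/256 -401/512 -801/1024 | -25/32 -3/4 -1/2 0 } => -1601/2048
G(rbrrbbrbbbbbb) = { -1 -7/8 -13/16 -51/64 -101/128 -201/256 -401/512 -801/1024 -1601/2048 | -25/32 -3/4 -1/2 0 } => -3201/4096
G(rbrrbbrbbbbbbr) = { -1 -7/8 -13/16 -51/64 -101/128 -201/256 -401/512 -801/1024 -1601/2048 | -3201/4096 -25/32 -3/4 -1/2 0 } => -6403/8192
G(rbrrbbrbbbbbbrb) = { -1 -7/8 -13/16 -51/64 -101/128 -201/256 -401/512 -801/1024 -1601/2048 -6403/8192 | -3201/4096 -25/32 -3/4 -1/2 0 } => -12805/16384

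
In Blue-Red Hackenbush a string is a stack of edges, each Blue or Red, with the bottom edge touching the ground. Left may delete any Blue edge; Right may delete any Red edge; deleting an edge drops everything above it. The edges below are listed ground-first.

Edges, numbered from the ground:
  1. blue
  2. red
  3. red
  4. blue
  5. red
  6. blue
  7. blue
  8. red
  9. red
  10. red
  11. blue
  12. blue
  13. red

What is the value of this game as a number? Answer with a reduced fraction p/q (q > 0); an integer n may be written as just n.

1421/4096

Prefix values for blue red red blue red blue blue red red red blue blue red via {L|R} + simplicity:
1 of 13 · b · max L 0 · min R +∞ — 1
2 of 13 · br · max L 0 · min R 1 — 1/2
3 of 13 · brr · max L 0 · min R 1/2 — 1/4
4 of 13 · brrb · max L 1/4 · min R 1/2 — 3/8
5 of 13 · brrbr · max L 1/4 · min R 3/8 — 5/16
6 of 13 · brrbrb · max L 5/16 · min R 3/8 — 11/32
7 of 13 · brrbrbb · max L 11/32 · min R 3/8 — 23/64
8 of 13 · brrbrbbr · max L 11/32 · min R 23/64 — 45/128
9 of 13 · brrbrbbrr · max L 11/32 · min R 45/128 — 89/256
10 of 13 · brrbrbbrrr · max L 11/32 · min R 89/256 — 177/512
11 of 13 · brrbrbbrrrb · max L 177/512 · min R 89/256 — 355/1024
12 of 13 · brrbrbbrrrbb · max L 355/1024 · min R 89/256 — 711/2048
13 of 13 · brrbrbbrrrbbr · max L 355/1024 · min R 711/2048 — 1421/4096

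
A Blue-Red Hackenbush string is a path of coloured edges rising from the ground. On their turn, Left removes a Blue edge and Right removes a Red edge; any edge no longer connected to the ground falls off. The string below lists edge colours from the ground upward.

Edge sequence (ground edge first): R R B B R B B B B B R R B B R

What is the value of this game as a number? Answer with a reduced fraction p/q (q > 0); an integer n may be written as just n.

-10291/8192

1 of 15 · R · max L −∞ · min R 0 — -1
2 of 15 · RR · max L −∞ · min R -1 — -2
3 of 15 · RRB · max L -2 · min R -1 — -3/2
4 of 15 · RRBB · max L -3/2 · min R -1 — -5/4
5 of 15 · RRBBR · max L -3/2 · min R -5/4 — -11/8
6 of 15 · RRBBRB · max L -11/8 · min R -5/4 — -21/16
7 of 15 · RRBBRBB · max L -21/16 · min R -5/4 — -41/32
8 of 15 · RRBBRBBB · max L -41/32 · min R -5/4 — -81/64
9 of 15 · RRBBRBBBB · max L -81/64 · min R -5/4 — -161/128
10 of 15 · RRBBRBBBBB · max L -161/128 · min R -5/4 — -321/256
11 of 15 · RRBBRBBBBBR · max L -161/128 · min R -321/256 — -643/512
12 of 15 · RRBBRBBBBBRR · max L -161/128 · min R -643/512 — -1287/1024
13 of 15 · RRBBRBBBBBRRB · max L -1287/1024 · min R -643/512 — -2573/2048
14 of 15 · RRBBRBBBBBRRBB · max L -2573/2048 · min R -643/512 — -5145/4096
15 of 15 · RRBBRBBBBBRRBBR · max L -2573/2048 · min R -5145/4096 — -10291/8192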